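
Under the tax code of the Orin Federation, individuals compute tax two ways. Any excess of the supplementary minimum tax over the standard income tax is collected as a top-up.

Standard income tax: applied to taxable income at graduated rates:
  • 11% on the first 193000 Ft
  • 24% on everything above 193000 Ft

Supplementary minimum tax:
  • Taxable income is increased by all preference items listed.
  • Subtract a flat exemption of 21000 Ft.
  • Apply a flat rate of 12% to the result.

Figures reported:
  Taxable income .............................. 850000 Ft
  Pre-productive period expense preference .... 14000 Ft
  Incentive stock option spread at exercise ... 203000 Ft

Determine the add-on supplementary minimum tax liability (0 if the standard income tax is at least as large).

0 Ft

Standard income tax:
  193000 Ft × 11% = 21230 Ft
  657000 Ft × 24% = 157680 Ft
  → 178910 Ft

Supplementary minimum tax:
  Adjusted income: 850000 Ft + 14000 Ft + 203000 Ft = 1067000 Ft
  Less exemption 21000 Ft → base 1046000 Ft
  1046000 Ft × 12% = 125520 Ft

125520 Ft ≤ 178910 Ft, so no add-on is due.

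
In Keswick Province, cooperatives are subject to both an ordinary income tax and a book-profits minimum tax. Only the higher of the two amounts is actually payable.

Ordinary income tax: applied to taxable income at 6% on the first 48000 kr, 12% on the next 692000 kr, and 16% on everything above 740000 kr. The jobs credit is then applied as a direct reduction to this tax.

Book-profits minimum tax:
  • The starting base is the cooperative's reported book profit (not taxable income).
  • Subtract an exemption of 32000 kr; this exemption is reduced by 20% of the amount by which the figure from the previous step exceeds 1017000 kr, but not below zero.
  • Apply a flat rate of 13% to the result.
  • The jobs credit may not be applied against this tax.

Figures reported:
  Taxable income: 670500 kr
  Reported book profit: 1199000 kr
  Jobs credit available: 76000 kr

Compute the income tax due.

Ordinary income tax:
  48000 kr × 6% = 2880 kr
  622500 kr × 12% = 74700 kr
  → 77580 kr
  Less jobs credit 76000 kr → 1580 kr

Book-profits minimum tax:
  Base (reported book profit): 1199000 kr
  Exemption: 20% × (1199000 kr − 1017000 kr) = 36400 kr ≥ 32000 kr, so the exemption is fully phased out
  Base: 1199000 kr − 0 kr = 1199000 kr
  1199000 kr × 13% = 155870 kr

155870 kr > 1580 kr, so the book-profits minimum tax is the binding amount.

155870 kr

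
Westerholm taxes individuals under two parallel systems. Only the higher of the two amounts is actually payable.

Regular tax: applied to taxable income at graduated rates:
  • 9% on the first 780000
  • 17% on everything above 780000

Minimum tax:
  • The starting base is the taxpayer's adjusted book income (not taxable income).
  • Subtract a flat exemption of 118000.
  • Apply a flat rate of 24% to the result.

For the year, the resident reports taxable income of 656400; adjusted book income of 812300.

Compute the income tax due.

Minimum tax:
  Base (adjusted book income): 812300
  Less exemption 118000 → base 694300
  694300 × 24% = 166632

Regular tax:
  656400 × 9% = 59076

166632 > 59076, so the minimum tax is the binding amount.

166632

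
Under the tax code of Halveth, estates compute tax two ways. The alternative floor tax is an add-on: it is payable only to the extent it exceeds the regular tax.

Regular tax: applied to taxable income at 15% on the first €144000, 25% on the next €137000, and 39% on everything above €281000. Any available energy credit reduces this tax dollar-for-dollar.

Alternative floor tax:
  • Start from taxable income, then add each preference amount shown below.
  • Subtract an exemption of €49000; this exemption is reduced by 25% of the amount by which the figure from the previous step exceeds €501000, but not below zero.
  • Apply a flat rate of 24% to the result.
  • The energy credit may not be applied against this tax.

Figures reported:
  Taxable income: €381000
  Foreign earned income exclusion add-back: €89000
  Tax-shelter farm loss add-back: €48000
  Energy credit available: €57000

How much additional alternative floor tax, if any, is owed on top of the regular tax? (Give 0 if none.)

€75730

Regular tax:
  €144000 × 15% = €21600
  €137000 × 25% = €34250
  €100000 × 39% = €39000
  → €94850
  Less energy credit €57000 → €37850

Alternative floor tax:
  Adjusted income: €381000 + €89000 + €48000 = €518000
  Exemption: €49000 − 25% × (€518000 − €501000) = €49000 − €4250 = €44750
  Base: €518000 − €44750 = €473250
  €473250 × 24% = €113580

Excess of alternative floor tax over regular tax: €113580 − €37850 = €75730.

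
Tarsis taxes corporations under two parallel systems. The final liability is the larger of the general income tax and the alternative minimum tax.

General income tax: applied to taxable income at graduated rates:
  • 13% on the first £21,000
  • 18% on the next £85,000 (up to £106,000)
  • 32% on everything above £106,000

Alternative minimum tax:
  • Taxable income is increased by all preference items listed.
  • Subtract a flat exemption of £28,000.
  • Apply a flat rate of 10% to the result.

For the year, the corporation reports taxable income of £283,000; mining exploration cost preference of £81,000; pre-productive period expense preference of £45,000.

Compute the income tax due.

Alternative minimum tax:
  Adjusted income: £283,000 + £81,000 + £45,000 = £409,000
  Less exemption £28,000 → base £381,000
  £381,000 × 10% = £38,100

General income tax:
  £21,000 × 13% = £2,730
  £85,000 × 18% = £15,300
  £177,000 × 32% = £56,640
  → £74,670

£74,670 > £38,100, so the general income tax governs.

£74,670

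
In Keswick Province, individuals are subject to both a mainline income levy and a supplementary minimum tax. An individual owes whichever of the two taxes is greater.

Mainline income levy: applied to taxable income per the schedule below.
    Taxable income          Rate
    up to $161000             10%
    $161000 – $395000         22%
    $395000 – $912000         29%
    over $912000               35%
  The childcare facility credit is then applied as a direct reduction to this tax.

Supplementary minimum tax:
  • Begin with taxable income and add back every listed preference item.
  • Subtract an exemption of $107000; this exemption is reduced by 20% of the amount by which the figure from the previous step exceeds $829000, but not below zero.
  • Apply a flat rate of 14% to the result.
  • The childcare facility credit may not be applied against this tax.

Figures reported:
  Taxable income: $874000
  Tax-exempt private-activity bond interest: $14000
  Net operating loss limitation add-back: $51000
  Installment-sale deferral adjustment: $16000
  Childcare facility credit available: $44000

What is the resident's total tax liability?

$162490

Mainline income levy:
  $161000 × 10% = $16100
  $234000 × 22% = $51480
  $479000 × 29% = $138910
  → $206490
  Less childcare facility credit $44000 → $162490

Supplementary minimum tax:
  Adjusted income: $874000 + $14000 + $51000 + $16000 = $955000
  Exemption: $107000 − 20% × ($955000 − $829000) = $107000 − $25200 = $81800
  Base: $955000 − $81800 = $873200
  $873200 × 14% = $122248

$162490 > $122248, so the mainline income levy governs.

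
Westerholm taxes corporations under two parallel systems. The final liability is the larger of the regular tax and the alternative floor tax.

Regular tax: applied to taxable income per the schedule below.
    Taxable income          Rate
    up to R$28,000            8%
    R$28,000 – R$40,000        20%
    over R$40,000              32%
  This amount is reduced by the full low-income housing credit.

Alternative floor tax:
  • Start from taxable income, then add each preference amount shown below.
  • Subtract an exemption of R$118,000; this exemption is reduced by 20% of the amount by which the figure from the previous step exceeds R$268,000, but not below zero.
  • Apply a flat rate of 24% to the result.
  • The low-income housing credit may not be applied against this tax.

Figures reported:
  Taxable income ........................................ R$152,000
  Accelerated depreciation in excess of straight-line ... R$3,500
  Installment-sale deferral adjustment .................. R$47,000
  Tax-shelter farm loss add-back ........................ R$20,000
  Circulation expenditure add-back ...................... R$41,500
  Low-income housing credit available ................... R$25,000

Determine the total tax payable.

R$35,040

Regular tax:
  R$28,000 × 8% = R$2,240
  R$12,000 × 20% = R$2,400
  R$112,000 × 32% = R$35,840
  → R$40,480
  Less low-income housing credit R$25,000 → R$15,480

Alternative floor tax:
  Adjusted income: R$152,000 + R$3,500 + R$47,000 + R$20,000 + R$41,500 = R$264,000
  Exemption: R$264,000 ≤ R$268,000, so full R$118,000 applies
  Base: R$264,000 − R$118,000 = R$146,000
  R$146,000 × 24% = R$35,040

R$35,040 > R$15,480, so the alternative floor tax is the binding amount.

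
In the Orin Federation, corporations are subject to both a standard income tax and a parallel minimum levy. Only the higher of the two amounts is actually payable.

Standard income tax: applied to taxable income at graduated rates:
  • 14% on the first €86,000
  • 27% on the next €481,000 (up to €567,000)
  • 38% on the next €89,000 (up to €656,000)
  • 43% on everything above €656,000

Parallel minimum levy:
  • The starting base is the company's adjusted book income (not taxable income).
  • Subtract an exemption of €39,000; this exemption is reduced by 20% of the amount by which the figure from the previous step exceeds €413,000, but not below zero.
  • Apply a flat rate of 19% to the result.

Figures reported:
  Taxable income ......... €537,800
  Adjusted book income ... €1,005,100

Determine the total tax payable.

€190,969

Parallel minimum levy:
  Base (adjusted book income): €1,005,100
  Exemption: 20% × (€1,005,100 − €413,000) = €118,420 ≥ €39,000, so the exemption is fully phased out
  Base: €1,005,100 − €0 = €1,005,100
  €1,005,100 × 19% = €190,969

Standard income tax:
  €86,000 × 14% = €12,040
  €451,800 × 27% = €121,986
  → €134,026

€190,969 > €134,026, so the parallel minimum levy is the binding amount.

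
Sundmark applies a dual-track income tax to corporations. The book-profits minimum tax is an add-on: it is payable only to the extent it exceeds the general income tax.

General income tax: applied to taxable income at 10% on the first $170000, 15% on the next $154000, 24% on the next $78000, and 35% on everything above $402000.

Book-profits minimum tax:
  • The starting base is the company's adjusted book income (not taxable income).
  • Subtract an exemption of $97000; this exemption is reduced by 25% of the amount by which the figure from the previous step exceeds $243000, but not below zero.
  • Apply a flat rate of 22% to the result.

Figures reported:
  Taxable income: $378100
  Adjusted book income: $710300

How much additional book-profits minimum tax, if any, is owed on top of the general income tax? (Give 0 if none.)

$103182

Book-profits minimum tax:
  Base (adjusted book income): $710300
  Exemption: 25% × ($710300 − $243000) = $116825 ≥ $97000, so the exemption is fully phased out
  Base: $710300 − $0 = $710300
  $710300 × 22% = $156266

General income tax:
  $170000 × 10% = $17000
  $154000 × 15% = $23100
  $54100 × 24% = $12984
  → $53084

Excess of book-profits minimum tax over general income tax: $156266 − $53084 = $103182.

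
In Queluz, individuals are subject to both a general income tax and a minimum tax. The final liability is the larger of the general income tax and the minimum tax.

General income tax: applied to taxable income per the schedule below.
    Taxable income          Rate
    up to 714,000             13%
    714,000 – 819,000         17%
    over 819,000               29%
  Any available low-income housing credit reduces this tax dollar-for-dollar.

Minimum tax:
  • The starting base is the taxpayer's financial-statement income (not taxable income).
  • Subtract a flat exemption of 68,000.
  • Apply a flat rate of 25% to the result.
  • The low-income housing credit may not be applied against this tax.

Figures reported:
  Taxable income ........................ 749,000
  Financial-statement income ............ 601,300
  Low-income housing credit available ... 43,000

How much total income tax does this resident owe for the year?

General income tax:
  714,000 × 13% = 92,820
  35,000 × 17% = 5,950
  → 98,770
  Less low-income housing credit 43,000 → 55,770

Minimum tax:
  Base (financial-statement income): 601,300
  Less exemption 68,000 → base 533,300
  533,300 × 25% = 133,325

133,325 > 55,770, so the minimum tax is the binding amount.

133,325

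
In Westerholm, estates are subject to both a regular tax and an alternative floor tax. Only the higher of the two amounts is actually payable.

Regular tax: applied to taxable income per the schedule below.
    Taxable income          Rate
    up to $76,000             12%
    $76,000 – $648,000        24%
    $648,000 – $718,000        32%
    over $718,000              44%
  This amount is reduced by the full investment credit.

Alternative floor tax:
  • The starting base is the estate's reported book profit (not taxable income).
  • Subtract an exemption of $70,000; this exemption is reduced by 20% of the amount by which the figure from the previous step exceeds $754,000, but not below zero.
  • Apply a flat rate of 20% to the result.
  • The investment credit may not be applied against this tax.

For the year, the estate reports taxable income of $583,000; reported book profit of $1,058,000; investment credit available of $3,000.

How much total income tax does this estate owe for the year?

Regular tax:
  $76,000 × 12% = $9,120
  $507,000 × 24% = $121,680
  → $130,800
  Less investment credit $3,000 → $127,800

Alternative floor tax:
  Base (reported book profit): $1,058,000
  Exemption: $70,000 − 20% × ($1,058,000 − $754,000) = $70,000 − $60,800 = $9,200
  Base: $1,058,000 − $9,200 = $1,048,800
  $1,048,800 × 20% = $209,760

$209,760 > $127,800, so the alternative floor tax is the binding amount.

$209,760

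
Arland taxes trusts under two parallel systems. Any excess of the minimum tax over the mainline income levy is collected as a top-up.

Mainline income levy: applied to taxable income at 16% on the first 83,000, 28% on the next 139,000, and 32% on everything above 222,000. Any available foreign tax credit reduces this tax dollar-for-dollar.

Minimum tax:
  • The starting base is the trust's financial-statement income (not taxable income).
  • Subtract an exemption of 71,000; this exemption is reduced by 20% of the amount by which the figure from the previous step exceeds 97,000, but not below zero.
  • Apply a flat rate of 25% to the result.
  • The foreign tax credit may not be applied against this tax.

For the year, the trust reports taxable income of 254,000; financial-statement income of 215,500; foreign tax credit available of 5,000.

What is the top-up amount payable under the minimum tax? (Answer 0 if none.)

0

Minimum tax:
  Base (financial-statement income): 215,500
  Exemption: 71,000 − 20% × (215,500 − 97,000) = 71,000 − 23,700 = 47,300
  Base: 215,500 − 47,300 = 168,200
  168,200 × 25% = 42,050

Mainline income levy:
  83,000 × 16% = 13,280
  139,000 × 28% = 38,920
  32,000 × 32% = 10,240
  → 62,440
  Less foreign tax credit 5,000 → 57,440

42,050 ≤ 57,440, so no add-on is due.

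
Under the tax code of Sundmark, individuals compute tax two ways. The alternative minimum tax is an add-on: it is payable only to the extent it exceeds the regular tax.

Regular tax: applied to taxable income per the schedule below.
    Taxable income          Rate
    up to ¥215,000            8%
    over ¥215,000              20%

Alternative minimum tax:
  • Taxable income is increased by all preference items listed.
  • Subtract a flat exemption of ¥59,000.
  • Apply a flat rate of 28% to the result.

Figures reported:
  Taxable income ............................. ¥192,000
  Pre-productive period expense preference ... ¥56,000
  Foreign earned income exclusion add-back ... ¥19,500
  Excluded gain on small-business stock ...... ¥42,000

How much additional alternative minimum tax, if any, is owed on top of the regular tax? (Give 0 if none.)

Alternative minimum tax:
  Adjusted income: ¥192,000 + ¥56,000 + ¥19,500 + ¥42,000 = ¥309,500
  Less exemption ¥59,000 → base ¥250,500
  ¥250,500 × 28% = ¥70,140

Regular tax:
  ¥192,000 × 8% = ¥15,360

Excess of alternative minimum tax over regular tax: ¥70,140 − ¥15,360 = ¥54,780.

¥54,780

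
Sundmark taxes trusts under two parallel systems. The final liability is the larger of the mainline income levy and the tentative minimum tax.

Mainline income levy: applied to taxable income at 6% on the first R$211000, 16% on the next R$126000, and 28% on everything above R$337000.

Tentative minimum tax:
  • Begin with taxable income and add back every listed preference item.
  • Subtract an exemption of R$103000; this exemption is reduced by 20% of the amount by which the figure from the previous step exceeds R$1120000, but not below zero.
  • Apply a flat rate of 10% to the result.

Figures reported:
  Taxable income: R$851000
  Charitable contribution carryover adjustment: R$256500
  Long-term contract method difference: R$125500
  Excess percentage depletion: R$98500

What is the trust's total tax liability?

R$176740

Mainline income levy:
  R$211000 × 6% = R$12660
  R$126000 × 16% = R$20160
  R$514000 × 28% = R$143920
  → R$176740

Tentative minimum tax:
  Adjusted income: R$851000 + R$256500 + R$125500 + R$98500 = R$1331500
  Exemption: R$103000 − 20% × (R$1331500 − R$1120000) = R$103000 − R$42300 = R$60700
  Base: R$1331500 − R$60700 = R$1270800
  R$1270800 × 10% = R$127080

R$176740 > R$127080, so the mainline income levy governs.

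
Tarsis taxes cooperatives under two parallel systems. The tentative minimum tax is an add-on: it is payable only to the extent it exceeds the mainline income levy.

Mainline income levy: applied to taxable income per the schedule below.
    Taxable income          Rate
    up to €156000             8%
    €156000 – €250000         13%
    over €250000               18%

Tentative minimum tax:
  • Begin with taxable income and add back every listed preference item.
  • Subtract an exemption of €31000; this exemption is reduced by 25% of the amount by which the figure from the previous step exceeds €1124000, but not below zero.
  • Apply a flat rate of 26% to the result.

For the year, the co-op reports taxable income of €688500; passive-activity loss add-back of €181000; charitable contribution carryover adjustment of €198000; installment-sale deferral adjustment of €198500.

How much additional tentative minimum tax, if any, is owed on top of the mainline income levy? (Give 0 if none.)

Mainline income levy:
  €156000 × 8% = €12480
  €94000 × 13% = €12220
  €438500 × 18% = €78930
  → €103630

Tentative minimum tax:
  Adjusted income: €688500 + €181000 + €198000 + €198500 = €1266000
  Exemption: 25% × (€1266000 − €1124000) = €35500 ≥ €31000, so the exemption is fully phased out
  Base: €1266000 − €0 = €1266000
  €1266000 × 26% = €329160

Excess of tentative minimum tax over mainline income levy: €329160 − €103630 = €225530.

€225530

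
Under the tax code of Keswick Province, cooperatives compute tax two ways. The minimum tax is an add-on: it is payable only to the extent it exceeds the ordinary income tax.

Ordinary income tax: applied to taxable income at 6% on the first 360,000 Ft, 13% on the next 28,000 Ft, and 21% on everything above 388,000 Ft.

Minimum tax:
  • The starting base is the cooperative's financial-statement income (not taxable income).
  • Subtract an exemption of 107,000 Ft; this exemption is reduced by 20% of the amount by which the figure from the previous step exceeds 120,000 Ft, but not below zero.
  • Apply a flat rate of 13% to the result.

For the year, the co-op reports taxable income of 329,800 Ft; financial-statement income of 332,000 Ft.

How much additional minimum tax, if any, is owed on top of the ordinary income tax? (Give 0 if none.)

Minimum tax:
  Base (financial-statement income): 332,000 Ft
  Exemption: 107,000 Ft − 20% × (332,000 Ft − 120,000 Ft) = 107,000 Ft − 42,400 Ft = 64,600 Ft
  Base: 332,000 Ft − 64,600 Ft = 267,400 Ft
  267,400 Ft × 13% = 34,762 Ft

Ordinary income tax:
  329,800 Ft × 6% = 19,788 Ft

Excess of minimum tax over ordinary income tax: 34,762 Ft − 19,788 Ft = 14,974 Ft.

14,974 Ft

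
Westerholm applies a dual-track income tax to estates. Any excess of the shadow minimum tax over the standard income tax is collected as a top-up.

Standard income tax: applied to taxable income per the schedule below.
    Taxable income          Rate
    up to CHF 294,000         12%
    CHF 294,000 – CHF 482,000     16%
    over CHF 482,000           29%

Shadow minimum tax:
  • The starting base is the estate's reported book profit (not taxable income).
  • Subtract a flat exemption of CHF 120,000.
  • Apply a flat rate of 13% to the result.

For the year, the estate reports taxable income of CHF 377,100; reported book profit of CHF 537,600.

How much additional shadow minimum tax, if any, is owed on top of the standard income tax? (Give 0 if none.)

CHF 5,712

Standard income tax:
  CHF 294,000 × 12% = CHF 35,280
  CHF 83,100 × 16% = CHF 13,296
  → CHF 48,576

Shadow minimum tax:
  Base (reported book profit): CHF 537,600
  Less exemption CHF 120,000 → base CHF 417,600
  CHF 417,600 × 13% = CHF 54,288

Excess of shadow minimum tax over standard income tax: CHF 54,288 − CHF 48,576 = CHF 5,712.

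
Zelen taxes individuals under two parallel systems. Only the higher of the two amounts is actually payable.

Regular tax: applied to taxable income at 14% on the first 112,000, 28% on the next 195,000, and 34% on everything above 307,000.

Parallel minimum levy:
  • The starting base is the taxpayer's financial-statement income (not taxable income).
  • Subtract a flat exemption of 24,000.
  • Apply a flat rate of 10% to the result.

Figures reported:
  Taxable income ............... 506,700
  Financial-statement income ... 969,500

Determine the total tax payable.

138,178

Regular tax:
  112,000 × 14% = 15,680
  195,000 × 28% = 54,600
  199,700 × 34% = 67,898
  → 138,178

Parallel minimum levy:
  Base (financial-statement income): 969,500
  Less exemption 24,000 → base 945,500
  945,500 × 10% = 94,550

138,178 > 94,550, so the regular tax governs.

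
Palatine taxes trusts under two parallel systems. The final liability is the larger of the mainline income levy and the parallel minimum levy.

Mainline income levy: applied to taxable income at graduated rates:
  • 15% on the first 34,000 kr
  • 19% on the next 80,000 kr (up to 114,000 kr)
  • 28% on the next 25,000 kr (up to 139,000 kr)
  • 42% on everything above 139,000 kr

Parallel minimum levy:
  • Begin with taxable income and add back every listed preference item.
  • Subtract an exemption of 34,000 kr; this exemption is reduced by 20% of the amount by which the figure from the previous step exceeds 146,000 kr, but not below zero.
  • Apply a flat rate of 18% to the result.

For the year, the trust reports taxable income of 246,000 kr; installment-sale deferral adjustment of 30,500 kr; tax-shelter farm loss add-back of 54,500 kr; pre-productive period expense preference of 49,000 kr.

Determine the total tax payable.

72,240 kr

Parallel minimum levy:
  Adjusted income: 246,000 kr + 30,500 kr + 54,500 kr + 49,000 kr = 380,000 kr
  Exemption: 20% × (380,000 kr − 146,000 kr) = 46,800 kr ≥ 34,000 kr, so the exemption is fully phased out
  Base: 380,000 kr − 0 kr = 380,000 kr
  380,000 kr × 18% = 68,400 kr

Mainline income levy:
  34,000 kr × 15% = 5,100 kr
  80,000 kr × 19% = 15,200 kr
  25,000 kr × 28% = 7,000 kr
  107,000 kr × 42% = 44,940 kr
  → 72,240 kr

72,240 kr > 68,400 kr, so the mainline income levy governs.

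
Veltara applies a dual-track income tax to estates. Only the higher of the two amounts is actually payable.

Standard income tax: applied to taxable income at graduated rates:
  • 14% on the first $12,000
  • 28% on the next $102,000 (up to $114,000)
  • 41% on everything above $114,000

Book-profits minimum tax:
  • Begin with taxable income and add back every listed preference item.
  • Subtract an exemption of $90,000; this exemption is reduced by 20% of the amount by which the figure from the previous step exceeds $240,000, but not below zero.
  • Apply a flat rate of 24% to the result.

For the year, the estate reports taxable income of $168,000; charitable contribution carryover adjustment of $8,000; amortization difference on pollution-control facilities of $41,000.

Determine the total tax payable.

Book-profits minimum tax:
  Adjusted income: $168,000 + $8,000 + $41,000 = $217,000
  Exemption: $217,000 ≤ $240,000, so full $90,000 applies
  Base: $217,000 − $90,000 = $127,000
  $127,000 × 24% = $30,480

Standard income tax:
  $12,000 × 14% = $1,680
  $102,000 × 28% = $28,560
  $54,000 × 41% = $22,140
  → $52,380

$52,380 > $30,480, so the standard income tax governs.

$52,380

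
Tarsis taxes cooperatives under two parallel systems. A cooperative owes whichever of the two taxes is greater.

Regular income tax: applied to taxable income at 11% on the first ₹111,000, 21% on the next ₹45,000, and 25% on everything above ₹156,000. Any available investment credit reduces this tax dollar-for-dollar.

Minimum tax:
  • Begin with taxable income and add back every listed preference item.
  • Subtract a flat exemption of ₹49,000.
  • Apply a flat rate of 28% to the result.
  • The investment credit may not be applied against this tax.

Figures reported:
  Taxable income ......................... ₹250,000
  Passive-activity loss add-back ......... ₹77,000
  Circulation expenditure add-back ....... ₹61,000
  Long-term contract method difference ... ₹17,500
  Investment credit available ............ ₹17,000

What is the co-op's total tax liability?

Regular income tax:
  ₹111,000 × 11% = ₹12,210
  ₹45,000 × 21% = ₹9,450
  ₹94,000 × 25% = ₹23,500
  → ₹45,160
  Less investment credit ₹17,000 → ₹28,160

Minimum tax:
  Adjusted income: ₹250,000 + ₹77,000 + ₹61,000 + ₹17,500 = ₹405,500
  Less exemption ₹49,000 → base ₹356,500
  ₹356,500 × 28% = ₹99,820

₹99,820 > ₹28,160, so the minimum tax is the binding amount.

₹99,820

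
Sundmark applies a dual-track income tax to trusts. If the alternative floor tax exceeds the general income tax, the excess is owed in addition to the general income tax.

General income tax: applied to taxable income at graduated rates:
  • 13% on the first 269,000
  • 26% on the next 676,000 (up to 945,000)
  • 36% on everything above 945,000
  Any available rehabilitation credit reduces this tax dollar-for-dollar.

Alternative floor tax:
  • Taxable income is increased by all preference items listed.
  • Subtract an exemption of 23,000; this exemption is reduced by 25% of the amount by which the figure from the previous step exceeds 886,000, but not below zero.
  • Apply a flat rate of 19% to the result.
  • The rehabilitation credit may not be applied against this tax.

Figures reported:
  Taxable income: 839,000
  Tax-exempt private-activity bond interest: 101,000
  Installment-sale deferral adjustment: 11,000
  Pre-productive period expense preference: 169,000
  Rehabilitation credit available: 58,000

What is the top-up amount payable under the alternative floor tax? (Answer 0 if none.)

General income tax:
  269,000 × 13% = 34,970
  570,000 × 26% = 148,200
  → 183,170
  Less rehabilitation credit 58,000 → 125,170

Alternative floor tax:
  Adjusted income: 839,000 + 101,000 + 11,000 + 169,000 = 1,120,000
  Exemption: 25% × (1,120,000 − 886,000) = 58,500 ≥ 23,000, so the exemption is fully phased out
  Base: 1,120,000 − 0 = 1,120,000
  1,120,000 × 19% = 212,800

Excess of alternative floor tax over general income tax: 212,800 − 125,170 = 87,630.

87,630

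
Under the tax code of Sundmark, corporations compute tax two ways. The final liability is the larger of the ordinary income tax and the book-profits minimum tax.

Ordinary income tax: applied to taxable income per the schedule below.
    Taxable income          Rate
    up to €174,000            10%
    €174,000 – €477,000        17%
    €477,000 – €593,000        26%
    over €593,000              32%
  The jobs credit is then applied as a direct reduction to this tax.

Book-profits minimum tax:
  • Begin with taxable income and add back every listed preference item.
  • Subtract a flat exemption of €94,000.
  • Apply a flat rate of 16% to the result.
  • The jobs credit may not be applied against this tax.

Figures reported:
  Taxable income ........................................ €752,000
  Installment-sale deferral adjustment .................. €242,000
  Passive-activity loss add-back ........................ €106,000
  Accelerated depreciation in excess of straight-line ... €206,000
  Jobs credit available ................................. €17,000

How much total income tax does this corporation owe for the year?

Book-profits minimum tax:
  Adjusted income: €752,000 + €242,000 + €106,000 + €206,000 = €1,306,000
  Less exemption €94,000 → base €1,212,000
  €1,212,000 × 16% = €193,920

Ordinary income tax:
  €174,000 × 10% = €17,400
  €303,000 × 17% = €51,510
  €116,000 × 26% = €30,160
  €159,000 × 32% = €50,880
  → €149,950
  Less jobs credit €17,000 → €132,950

€193,920 > €132,950, so the book-profits minimum tax is the binding amount.

€193,920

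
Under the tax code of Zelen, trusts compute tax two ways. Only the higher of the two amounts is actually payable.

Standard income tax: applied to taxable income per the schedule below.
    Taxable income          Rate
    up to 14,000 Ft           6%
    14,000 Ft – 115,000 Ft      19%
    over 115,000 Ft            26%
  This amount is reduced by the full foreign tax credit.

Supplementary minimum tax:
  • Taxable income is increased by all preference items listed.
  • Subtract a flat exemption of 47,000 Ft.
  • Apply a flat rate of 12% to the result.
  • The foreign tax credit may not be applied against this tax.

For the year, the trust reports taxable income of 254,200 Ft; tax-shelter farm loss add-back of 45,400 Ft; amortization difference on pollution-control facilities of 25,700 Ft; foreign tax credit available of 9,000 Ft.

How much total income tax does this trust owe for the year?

Supplementary minimum tax:
  Adjusted income: 254,200 Ft + 45,400 Ft + 25,700 Ft = 325,300 Ft
  Less exemption 47,000 Ft → base 278,300 Ft
  278,300 Ft × 12% = 33,396 Ft

Standard income tax:
  14,000 Ft × 6% = 840 Ft
  101,000 Ft × 19% = 19,190 Ft
  139,200 Ft × 26% = 36,192 Ft
  → 56,222 Ft
  Less foreign tax credit 9,000 Ft → 47,222 Ft

47,222 Ft > 33,396 Ft, so the standard income tax governs.

47,222 Ft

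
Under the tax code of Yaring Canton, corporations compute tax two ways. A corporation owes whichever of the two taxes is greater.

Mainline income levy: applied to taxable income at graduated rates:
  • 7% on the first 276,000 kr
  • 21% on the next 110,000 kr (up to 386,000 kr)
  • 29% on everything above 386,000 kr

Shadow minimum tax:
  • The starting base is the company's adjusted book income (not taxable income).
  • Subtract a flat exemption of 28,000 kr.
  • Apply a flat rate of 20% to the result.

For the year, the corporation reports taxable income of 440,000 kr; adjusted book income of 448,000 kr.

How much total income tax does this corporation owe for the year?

Shadow minimum tax:
  Base (adjusted book income): 448,000 kr
  Less exemption 28,000 kr → base 420,000 kr
  420,000 kr × 20% = 84,000 kr

Mainline income levy:
  276,000 kr × 7% = 19,320 kr
  110,000 kr × 21% = 23,100 kr
  54,000 kr × 29% = 15,660 kr
  → 58,080 kr

84,000 kr > 58,080 kr, so the shadow minimum tax is the binding amount.

84,000 kr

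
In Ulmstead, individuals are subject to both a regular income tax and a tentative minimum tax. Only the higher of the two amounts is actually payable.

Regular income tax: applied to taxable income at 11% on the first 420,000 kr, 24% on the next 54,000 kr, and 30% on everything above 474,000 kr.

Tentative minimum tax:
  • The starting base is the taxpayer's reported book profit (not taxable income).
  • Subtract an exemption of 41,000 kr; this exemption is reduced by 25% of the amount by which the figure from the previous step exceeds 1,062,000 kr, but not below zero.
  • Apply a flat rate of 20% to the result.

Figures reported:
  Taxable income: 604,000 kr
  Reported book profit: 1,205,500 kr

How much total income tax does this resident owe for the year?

Regular income tax:
  420,000 kr × 11% = 46,200 kr
  54,000 kr × 24% = 12,960 kr
  130,000 kr × 30% = 39,000 kr
  → 98,160 kr

Tentative minimum tax:
  Base (reported book profit): 1,205,500 kr
  Exemption: 41,000 kr − 25% × (1,205,500 kr − 1,062,000 kr) = 41,000 kr − 35,875 kr = 5,125 kr
  Base: 1,205,500 kr − 5,125 kr = 1,200,375 kr
  1,200,375 kr × 20% = 240,075 kr

240,075 kr > 98,160 kr, so the tentative minimum tax is the binding amount.

240,075 kr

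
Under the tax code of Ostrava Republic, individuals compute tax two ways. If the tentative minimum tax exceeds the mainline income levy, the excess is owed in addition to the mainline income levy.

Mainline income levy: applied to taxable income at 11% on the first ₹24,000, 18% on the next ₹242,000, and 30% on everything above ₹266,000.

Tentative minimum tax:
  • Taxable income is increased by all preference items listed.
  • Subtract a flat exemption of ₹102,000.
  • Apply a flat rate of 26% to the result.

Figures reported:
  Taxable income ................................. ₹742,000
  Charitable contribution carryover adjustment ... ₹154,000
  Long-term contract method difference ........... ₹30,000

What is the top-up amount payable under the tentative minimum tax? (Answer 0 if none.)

Tentative minimum tax:
  Adjusted income: ₹742,000 + ₹154,000 + ₹30,000 = ₹926,000
  Less exemption ₹102,000 → base ₹824,000
  ₹824,000 × 26% = ₹214,240

Mainline income levy:
  ₹24,000 × 11% = ₹2,640
  ₹242,000 × 18% = ₹43,560
  ₹476,000 × 30% = ₹142,800
  → ₹189,000

Excess of tentative minimum tax over mainline income levy: ₹214,240 − ₹189,000 = ₹25,240.

₹25,240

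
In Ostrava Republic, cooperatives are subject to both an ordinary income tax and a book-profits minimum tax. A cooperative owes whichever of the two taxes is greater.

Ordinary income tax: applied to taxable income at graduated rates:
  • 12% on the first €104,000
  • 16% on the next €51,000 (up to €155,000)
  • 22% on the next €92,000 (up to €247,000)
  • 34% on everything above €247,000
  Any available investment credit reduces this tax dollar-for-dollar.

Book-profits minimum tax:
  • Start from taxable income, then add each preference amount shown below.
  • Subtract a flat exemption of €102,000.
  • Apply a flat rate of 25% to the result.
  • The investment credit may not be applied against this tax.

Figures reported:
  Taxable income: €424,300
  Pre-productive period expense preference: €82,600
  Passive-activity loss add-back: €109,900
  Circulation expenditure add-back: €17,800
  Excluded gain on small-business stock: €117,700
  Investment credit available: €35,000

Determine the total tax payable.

€162,575

Book-profits minimum tax:
  Adjusted income: €424,300 + €82,600 + €109,900 + €17,800 + €117,700 = €752,300
  Less exemption €102,000 → base €650,300
  €650,300 × 25% = €162,575

Ordinary income tax:
  €104,000 × 12% = €12,480
  €51,000 × 16% = €8,160
  €92,000 × 22% = €20,240
  €177,300 × 34% = €60,282
  → €101,162
  Less investment credit €35,000 → €66,162

€162,575 > €66,162, so the book-profits minimum tax is the binding amount.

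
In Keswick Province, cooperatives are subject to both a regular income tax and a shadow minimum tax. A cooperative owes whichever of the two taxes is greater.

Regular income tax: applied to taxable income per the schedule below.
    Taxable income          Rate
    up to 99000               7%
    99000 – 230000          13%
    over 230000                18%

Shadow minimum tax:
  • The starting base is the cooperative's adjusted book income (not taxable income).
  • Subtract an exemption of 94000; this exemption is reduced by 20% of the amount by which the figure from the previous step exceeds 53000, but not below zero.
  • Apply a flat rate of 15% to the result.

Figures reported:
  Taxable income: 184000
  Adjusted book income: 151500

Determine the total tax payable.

Regular income tax:
  99000 × 7% = 6930
  85000 × 13% = 11050
  → 17980

Shadow minimum tax:
  Base (adjusted book income): 151500
  Exemption: 94000 − 20% × (151500 − 53000) = 94000 − 19700 = 74300
  Base: 151500 − 74300 = 77200
  77200 × 15% = 11580

17980 > 11580, so the regular income tax governs.

17980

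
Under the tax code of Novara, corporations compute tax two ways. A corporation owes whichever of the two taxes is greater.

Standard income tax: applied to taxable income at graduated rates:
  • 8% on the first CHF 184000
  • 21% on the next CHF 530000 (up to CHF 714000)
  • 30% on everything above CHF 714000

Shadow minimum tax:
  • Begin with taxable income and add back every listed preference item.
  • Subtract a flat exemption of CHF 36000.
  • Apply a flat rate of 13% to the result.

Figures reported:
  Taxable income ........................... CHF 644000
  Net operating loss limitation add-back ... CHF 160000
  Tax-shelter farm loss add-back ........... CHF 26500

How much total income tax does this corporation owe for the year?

CHF 111320

Shadow minimum tax:
  Adjusted income: CHF 644000 + CHF 160000 + CHF 26500 = CHF 830500
  Less exemption CHF 36000 → base CHF 794500
  CHF 794500 × 13% = CHF 103285

Standard income tax:
  CHF 184000 × 8% = CHF 14720
  CHF 460000 × 21% = CHF 96600
  → CHF 111320

CHF 111320 > CHF 103285, so the standard income tax governs.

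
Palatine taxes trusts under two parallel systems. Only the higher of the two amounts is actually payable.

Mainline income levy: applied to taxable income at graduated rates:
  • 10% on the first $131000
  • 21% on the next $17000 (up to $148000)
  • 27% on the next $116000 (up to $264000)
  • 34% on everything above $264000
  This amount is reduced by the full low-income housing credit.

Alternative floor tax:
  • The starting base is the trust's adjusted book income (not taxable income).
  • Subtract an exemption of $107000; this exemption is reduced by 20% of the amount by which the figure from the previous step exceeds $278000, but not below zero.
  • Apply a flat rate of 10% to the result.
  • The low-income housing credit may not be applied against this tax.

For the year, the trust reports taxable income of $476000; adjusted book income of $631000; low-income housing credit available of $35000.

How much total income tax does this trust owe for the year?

$85070

Alternative floor tax:
  Base (adjusted book income): $631000
  Exemption: $107000 − 20% × ($631000 − $278000) = $107000 − $70600 = $36400
  Base: $631000 − $36400 = $594600
  $594600 × 10% = $59460

Mainline income levy:
  $131000 × 10% = $13100
  $17000 × 21% = $3570
  $116000 × 27% = $31320
  $212000 × 34% = $72080
  → $120070
  Less low-income housing credit $35000 → $85070

$85070 > $59460, so the mainline income levy governs.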